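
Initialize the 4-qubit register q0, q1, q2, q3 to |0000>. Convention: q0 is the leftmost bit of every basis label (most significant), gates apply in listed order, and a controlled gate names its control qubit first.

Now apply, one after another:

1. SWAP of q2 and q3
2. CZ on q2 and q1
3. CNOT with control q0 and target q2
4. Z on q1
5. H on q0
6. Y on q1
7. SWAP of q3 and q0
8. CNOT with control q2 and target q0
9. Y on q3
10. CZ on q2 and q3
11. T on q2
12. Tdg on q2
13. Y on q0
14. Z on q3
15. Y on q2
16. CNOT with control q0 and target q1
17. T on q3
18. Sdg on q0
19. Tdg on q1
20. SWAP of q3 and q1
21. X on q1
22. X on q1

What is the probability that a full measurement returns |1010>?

A full measurement returns |1010> with probability 1/2. Key observation: steps 21-22 multiply out to the identity, so the circuit reduces to the remaining gates.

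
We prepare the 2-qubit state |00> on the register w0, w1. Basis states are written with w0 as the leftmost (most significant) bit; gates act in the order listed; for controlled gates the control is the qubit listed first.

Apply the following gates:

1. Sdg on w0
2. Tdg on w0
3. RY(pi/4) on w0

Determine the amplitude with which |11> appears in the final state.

|11> carries amplitude 0 in the final state.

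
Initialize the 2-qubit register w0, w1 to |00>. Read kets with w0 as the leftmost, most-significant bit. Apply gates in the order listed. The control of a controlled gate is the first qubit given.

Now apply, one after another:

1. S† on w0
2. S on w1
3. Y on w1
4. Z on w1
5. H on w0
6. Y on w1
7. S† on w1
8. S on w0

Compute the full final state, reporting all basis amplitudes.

The resulting statevector has amplitude -sqrt(2)/2 on |00>, 0 on |01>, -sqrt(2)*I/2 on |10>, 0 on |11>.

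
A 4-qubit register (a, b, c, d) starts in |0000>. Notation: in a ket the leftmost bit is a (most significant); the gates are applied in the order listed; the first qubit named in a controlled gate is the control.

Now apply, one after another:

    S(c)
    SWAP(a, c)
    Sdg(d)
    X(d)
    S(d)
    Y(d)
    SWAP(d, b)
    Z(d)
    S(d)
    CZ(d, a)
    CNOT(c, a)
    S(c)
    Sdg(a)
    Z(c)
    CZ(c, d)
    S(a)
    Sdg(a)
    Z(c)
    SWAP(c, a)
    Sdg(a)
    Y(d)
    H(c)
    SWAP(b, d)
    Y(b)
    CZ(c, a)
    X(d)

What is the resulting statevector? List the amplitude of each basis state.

The resulting statevector has amplitude sqrt(2)/2 on |0001>, sqrt(2)/2 on |0011>, and 0 on every other basis state. Key observation: the block from step 16 through step 17 cancels to the identity and can be dropped.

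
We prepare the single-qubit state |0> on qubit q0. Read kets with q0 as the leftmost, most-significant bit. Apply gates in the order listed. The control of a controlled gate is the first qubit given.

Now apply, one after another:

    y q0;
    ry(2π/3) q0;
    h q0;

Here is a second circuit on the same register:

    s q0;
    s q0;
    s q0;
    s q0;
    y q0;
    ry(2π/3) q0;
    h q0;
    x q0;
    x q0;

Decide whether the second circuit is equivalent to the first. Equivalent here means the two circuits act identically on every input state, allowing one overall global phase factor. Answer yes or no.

Yes — the two circuits implement the same unitary up to a global phase.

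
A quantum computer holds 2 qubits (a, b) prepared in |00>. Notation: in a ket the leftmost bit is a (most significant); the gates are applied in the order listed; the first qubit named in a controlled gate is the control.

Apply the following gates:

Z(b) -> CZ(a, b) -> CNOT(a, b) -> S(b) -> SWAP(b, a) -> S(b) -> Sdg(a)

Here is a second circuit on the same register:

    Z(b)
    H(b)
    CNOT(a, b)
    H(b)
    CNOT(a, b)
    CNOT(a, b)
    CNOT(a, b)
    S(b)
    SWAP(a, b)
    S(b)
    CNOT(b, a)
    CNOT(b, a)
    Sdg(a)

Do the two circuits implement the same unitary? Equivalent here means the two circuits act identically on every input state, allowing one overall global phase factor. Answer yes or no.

Yes — the two circuits implement the same unitary up to a global phase.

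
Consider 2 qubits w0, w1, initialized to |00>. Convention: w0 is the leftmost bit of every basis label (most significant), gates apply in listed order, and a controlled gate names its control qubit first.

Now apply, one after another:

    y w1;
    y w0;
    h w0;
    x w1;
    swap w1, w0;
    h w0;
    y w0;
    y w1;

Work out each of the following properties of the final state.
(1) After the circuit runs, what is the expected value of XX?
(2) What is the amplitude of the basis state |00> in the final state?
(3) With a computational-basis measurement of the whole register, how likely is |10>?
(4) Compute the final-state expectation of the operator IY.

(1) The observable XX averages to -1.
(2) |00> carries amplitude -1/2 in the final state.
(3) The probability of measuring |10> is 1/4.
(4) The observable IY averages to 0.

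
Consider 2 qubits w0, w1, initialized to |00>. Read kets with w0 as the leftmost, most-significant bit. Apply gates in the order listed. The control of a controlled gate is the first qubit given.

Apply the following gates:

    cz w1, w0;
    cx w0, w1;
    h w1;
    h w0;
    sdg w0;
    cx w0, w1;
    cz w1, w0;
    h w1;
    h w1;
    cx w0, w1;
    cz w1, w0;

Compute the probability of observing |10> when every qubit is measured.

Outcome |10> occurs with probability 1/4.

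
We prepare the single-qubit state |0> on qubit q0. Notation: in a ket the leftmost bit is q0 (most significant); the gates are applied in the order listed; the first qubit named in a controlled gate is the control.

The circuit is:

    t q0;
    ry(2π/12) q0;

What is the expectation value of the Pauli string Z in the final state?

In the final state, Z has expectation sqrt(3)/2.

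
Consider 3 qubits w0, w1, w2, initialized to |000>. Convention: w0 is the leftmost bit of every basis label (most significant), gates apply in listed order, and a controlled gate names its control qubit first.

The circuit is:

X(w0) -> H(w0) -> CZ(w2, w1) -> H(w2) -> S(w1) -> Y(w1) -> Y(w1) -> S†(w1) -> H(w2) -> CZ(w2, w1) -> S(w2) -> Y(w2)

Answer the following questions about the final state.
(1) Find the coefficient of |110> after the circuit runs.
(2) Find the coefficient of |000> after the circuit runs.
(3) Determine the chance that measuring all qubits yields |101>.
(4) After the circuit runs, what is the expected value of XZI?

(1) |110> carries amplitude 0 in the final state.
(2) The final state's coefficient on |000> equals 0.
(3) The probability of measuring |101> is 1/2.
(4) The expectation value of XZI is -1.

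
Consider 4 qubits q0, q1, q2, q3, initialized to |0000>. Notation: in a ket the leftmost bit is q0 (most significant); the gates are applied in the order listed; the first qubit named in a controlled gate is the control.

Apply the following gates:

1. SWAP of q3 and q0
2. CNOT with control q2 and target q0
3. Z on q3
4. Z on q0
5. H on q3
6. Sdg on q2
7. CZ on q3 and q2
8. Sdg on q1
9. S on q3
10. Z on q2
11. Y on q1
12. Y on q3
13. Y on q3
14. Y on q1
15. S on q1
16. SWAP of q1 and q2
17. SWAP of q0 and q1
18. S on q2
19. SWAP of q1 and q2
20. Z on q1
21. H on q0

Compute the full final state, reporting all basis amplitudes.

The resulting statevector has amplitude 1/2 on |0000>, I/2 on |0001>, 1/2 on |1000>, I/2 on |1001>, and 0 on every other basis state.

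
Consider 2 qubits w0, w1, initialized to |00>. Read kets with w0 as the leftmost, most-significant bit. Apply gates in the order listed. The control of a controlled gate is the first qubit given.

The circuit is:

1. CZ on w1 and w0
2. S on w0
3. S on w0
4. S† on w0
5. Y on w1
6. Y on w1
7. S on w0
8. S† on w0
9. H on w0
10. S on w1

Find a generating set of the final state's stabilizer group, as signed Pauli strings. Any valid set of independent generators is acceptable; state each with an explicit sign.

One valid set of independent stabilizer generators is +XI, +IZ (any independent generating set of the same group is equally correct). Key observation: the block from step 3 through step 8 cancels to the identity and can be dropped.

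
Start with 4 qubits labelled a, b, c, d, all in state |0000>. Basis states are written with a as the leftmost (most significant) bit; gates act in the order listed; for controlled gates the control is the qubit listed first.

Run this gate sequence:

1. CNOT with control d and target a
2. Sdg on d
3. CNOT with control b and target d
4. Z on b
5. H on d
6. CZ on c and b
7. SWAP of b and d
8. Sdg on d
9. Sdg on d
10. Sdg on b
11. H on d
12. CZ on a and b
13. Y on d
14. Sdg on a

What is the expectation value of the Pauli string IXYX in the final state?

The expectation value of IXYX is 0.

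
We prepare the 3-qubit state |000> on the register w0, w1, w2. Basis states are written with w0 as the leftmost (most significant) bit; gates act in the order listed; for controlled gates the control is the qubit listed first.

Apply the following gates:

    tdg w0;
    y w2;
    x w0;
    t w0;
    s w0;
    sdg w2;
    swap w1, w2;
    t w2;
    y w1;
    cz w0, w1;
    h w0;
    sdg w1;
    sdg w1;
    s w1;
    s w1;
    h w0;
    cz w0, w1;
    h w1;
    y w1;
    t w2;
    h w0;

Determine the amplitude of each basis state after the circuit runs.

After the circuit, the state carries amplitude -exp(3*I*pi/4)/2 on |000>, 0 on |001>, exp(3*I*pi/4)/2 on |010>, 0 on |011>, exp(3*I*pi/4)/2 on |100>, 0 on |101>, -exp(3*I*pi/4)/2 on |110>, 0 on |111>. Key observation: steps 10-17 multiply out to the identity, so the circuit reduces to the remaining gates.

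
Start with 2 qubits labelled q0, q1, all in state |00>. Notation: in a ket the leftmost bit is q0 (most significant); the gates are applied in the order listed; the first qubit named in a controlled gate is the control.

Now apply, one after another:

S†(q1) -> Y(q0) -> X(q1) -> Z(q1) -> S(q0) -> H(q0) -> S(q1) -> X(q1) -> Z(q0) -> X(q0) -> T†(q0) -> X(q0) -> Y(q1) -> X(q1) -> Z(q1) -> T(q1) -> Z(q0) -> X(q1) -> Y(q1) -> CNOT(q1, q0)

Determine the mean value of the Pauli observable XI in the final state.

In the final state, XI has expectation -sqrt(2)/2.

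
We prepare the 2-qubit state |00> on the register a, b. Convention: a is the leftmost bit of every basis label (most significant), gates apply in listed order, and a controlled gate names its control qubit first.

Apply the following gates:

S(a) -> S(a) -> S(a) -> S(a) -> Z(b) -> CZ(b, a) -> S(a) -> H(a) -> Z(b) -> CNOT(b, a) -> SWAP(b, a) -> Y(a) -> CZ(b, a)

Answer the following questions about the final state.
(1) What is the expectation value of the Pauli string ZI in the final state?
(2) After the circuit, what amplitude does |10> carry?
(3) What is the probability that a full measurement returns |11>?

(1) The expectation value of ZI is -1. Key observation: steps 1-4 multiply out to the identity, so the circuit reduces to the remaining gates.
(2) |10> carries amplitude sqrt(2)*I/2 in the final state.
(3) The probability of measuring |11> is 1/2.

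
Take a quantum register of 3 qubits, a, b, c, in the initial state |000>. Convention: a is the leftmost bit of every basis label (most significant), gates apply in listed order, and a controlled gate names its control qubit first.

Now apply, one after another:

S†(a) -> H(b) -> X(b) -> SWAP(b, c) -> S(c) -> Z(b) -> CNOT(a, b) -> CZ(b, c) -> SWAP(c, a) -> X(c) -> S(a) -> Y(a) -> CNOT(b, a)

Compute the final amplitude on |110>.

|110> carries amplitude 0 in the final state.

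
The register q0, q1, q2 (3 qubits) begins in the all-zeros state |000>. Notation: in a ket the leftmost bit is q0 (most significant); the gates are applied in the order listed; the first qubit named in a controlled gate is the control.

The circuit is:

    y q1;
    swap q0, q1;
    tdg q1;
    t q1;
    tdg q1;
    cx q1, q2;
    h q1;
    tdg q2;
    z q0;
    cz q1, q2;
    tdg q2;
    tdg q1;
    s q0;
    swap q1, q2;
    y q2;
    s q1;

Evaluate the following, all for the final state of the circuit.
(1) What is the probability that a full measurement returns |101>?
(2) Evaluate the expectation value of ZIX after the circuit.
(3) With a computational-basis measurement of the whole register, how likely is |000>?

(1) A full measurement returns |101> with probability 1/2.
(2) The observable ZIX averages to sqrt(2)/2.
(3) A full measurement returns |000> with probability 0.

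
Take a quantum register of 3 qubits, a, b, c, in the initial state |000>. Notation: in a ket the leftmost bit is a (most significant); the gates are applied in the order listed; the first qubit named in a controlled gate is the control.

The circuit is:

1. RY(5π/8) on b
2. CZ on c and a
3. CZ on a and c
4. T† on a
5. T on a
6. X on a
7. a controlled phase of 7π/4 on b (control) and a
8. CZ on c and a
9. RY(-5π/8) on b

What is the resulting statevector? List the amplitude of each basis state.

The resulting statevector has amplitude -sqrt(2 - sqrt(2))/4 + 1/2 - (sqrt(2 - sqrt(2)) + 2)*exp(3*I*pi/4)/4 on |100>, (-1 - exp(3*I*pi/4))*sqrt(sqrt(2) + 2)/4 on |110>, and 0 on every other basis state.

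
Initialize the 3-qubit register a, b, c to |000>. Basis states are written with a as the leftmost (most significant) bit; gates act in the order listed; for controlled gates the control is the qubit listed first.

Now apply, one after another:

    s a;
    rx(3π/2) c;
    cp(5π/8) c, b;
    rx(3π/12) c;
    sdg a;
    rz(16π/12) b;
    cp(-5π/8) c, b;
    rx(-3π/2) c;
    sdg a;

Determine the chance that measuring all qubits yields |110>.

A full measurement returns |110> with probability 0.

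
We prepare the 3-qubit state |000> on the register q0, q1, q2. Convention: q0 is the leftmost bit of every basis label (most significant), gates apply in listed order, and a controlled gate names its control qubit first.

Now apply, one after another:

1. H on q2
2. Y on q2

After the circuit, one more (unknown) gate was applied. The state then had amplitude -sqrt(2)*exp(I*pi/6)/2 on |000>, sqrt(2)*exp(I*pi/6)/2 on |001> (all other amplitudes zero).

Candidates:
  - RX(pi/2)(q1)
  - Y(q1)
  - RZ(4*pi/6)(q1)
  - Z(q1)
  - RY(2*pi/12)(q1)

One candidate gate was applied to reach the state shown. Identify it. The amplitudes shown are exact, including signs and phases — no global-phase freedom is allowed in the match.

The unique candidate consistent with the amplitudes is RZ(4*pi/6)(q1).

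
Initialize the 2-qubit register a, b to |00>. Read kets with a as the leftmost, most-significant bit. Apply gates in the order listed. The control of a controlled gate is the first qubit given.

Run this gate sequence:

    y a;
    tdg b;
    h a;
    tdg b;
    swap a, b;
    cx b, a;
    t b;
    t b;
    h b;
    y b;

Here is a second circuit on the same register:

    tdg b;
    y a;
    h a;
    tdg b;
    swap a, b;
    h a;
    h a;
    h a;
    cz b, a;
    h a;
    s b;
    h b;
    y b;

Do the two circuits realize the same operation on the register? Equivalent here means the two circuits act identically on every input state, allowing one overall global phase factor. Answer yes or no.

Yes: on every input state the two circuits agree up to one overall phase factor.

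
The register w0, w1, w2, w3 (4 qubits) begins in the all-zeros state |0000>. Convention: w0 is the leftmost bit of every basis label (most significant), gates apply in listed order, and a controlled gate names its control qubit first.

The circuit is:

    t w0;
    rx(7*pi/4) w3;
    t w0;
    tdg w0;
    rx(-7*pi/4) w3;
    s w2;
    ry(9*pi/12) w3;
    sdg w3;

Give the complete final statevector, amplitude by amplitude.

The final amplitudes are sqrt(2 - sqrt(2))/2 on |0000>, -I*sqrt(sqrt(2) + 2)/2 on |0001>, and 0 on every other basis state. Key observation: steps 2-5 multiply out to the identity, so the circuit reduces to the remaining gates.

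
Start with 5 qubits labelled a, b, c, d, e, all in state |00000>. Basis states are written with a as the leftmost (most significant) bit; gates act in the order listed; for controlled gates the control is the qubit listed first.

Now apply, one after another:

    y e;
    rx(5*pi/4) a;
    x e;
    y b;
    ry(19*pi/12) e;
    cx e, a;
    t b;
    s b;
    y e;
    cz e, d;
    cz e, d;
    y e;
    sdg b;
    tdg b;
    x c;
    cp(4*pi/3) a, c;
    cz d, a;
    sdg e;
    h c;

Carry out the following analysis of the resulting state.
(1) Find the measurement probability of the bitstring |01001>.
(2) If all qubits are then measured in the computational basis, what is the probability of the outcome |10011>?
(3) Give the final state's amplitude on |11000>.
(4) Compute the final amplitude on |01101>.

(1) A full measurement returns |01001> with probability -sqrt(6)/32 - sqrt(3)/32 + 3*sqrt(2)/32 + 5/32. Key observation: the block from step 7 through step 14 cancels to the identity and can be dropped.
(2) A full measurement returns |10011> with probability 0.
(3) The amplitude on |11000> is (1 + sqrt(2) + sqrt(3))*exp(5*I*pi/6)/8.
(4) The amplitude on |01101> is -sqrt(6)/8 - sqrt(3)/8 + 1/8.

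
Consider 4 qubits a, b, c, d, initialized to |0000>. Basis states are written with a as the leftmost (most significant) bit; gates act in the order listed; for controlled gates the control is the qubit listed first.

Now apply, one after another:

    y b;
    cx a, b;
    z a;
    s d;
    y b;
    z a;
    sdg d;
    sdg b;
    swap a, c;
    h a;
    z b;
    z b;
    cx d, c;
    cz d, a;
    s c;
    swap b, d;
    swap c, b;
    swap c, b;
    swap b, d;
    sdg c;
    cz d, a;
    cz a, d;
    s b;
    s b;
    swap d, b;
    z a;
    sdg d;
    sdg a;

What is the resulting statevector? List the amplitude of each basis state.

The resulting statevector has amplitude sqrt(2)/2 on |0000>, sqrt(2)*I/2 on |1000>, and 0 on every other basis state. Key observation: gates 14-21 undo each other exactly, leaving only the rest of the circuit to track.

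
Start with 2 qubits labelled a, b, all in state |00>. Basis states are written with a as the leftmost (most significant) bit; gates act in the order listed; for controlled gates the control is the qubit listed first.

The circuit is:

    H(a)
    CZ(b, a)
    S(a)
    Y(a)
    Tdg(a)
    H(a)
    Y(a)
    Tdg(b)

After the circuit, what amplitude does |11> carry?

The final state's coefficient on |11> equals 0.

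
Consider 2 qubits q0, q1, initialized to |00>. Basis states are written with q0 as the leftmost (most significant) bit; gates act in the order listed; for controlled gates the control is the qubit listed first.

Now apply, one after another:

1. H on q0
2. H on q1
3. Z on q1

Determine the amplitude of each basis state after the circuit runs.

The resulting statevector has amplitude 1/2 on |00>, -1/2 on |01>, 1/2 on |10>, -1/2 on |11>.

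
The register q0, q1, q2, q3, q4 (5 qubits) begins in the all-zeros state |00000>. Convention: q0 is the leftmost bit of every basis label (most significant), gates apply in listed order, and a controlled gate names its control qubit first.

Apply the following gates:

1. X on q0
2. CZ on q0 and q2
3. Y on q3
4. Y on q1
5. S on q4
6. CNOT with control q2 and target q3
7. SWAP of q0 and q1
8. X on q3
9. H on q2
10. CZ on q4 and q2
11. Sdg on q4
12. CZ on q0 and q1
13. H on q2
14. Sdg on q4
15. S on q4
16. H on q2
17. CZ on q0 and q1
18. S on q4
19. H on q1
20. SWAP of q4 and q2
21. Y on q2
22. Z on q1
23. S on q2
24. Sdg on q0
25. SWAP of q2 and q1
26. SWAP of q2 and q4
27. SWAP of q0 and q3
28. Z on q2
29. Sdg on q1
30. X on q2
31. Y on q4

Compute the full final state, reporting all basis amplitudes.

The resulting statevector has amplitude -I/2 on |01010>, I/2 on |01011>, I/2 on |01110>, -I/2 on |01111>, and 0 on every other basis state. Key observation: gates 11-18 undo each other exactly, leaving only the rest of the circuit to track.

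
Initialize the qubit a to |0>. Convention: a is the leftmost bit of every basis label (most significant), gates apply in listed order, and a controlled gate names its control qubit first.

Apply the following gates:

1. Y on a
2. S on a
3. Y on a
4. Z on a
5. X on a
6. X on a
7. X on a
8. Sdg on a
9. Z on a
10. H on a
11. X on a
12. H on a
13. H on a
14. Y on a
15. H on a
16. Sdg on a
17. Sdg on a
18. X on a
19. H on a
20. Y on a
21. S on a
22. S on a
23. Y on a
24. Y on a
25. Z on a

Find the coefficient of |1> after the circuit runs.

The amplitude on |1> is -sqrt(2)/2.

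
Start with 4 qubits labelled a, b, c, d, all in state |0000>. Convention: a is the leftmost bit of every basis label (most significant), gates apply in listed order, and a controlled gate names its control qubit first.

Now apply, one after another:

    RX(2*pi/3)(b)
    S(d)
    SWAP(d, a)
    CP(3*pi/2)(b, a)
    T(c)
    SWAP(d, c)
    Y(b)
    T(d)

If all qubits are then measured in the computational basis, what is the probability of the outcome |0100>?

Outcome |0100> occurs with probability 1/4.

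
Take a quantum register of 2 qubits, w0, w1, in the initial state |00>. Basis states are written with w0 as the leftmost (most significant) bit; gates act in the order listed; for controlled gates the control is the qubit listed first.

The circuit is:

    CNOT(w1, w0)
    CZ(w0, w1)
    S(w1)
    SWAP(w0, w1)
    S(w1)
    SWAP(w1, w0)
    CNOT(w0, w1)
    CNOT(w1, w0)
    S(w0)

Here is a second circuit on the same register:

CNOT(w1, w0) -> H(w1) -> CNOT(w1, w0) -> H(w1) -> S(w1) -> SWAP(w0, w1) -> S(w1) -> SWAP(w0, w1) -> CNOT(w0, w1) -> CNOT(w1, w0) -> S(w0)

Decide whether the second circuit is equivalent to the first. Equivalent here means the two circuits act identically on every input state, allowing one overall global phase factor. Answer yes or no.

No, they are not equivalent — no single phase factor reconciles the two unitaries.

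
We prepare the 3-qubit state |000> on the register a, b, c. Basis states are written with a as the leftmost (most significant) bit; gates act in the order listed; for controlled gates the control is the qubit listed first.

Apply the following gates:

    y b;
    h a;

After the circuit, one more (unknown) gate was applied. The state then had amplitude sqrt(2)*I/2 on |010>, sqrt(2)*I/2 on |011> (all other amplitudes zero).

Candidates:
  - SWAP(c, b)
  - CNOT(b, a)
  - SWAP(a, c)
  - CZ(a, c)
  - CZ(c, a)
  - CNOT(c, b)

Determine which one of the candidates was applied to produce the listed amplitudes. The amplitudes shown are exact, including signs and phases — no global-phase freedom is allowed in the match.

The unique candidate consistent with the amplitudes is SWAP(a, c).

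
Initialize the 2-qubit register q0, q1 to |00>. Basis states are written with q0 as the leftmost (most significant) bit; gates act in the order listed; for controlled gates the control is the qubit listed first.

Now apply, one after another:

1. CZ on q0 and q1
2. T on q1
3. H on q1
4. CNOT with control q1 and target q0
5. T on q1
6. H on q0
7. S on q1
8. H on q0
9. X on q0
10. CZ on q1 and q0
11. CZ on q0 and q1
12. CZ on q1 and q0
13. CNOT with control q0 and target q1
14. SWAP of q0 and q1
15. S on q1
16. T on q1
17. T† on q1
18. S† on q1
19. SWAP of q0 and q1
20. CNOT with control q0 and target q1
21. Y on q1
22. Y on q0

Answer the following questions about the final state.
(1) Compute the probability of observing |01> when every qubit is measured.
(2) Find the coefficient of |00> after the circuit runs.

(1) The probability of measuring |01> is 1/2. Key observation: the block from step 13 through step 20 cancels to the identity and can be dropped.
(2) |00> carries amplitude 0 in the final state.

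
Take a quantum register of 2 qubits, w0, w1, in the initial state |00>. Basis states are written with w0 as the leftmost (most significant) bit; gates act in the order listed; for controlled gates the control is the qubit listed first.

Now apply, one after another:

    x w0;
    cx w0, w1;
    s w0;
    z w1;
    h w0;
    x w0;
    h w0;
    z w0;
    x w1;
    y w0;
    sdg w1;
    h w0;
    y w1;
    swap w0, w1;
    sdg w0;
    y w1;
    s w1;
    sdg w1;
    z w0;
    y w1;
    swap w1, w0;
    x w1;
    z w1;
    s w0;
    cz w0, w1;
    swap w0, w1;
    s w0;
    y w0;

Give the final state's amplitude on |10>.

|10> carries amplitude sqrt(2)*I/2 in the final state. Key observation: gates 5-8 undo each other exactly, leaving only the rest of the circuit to track.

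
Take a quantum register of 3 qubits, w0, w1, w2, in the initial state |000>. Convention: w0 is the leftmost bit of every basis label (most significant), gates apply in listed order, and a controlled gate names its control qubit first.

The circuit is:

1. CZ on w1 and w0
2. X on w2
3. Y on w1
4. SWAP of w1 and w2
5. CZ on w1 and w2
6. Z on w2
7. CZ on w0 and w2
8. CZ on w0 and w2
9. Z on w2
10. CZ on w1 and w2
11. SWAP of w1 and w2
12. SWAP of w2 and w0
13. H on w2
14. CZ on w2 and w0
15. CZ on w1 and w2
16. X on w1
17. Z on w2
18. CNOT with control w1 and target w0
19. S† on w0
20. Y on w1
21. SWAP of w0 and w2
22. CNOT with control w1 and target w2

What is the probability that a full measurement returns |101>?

Outcome |101> occurs with probability 0. Key observation: the block from step 4 through step 11 cancels to the identity and can be dropped.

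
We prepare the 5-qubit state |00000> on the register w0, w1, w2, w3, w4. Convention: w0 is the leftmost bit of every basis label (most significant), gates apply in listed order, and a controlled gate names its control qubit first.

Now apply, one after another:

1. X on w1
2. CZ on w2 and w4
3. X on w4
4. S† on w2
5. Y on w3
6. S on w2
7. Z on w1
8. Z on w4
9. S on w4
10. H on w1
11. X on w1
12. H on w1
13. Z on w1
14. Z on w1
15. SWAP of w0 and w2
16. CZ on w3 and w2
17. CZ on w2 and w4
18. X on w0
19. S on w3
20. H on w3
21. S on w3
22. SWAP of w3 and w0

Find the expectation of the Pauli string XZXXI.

The observable XZXXI averages to 0. Key observation: the block from step 10 through step 13 cancels to the identity and can be dropped.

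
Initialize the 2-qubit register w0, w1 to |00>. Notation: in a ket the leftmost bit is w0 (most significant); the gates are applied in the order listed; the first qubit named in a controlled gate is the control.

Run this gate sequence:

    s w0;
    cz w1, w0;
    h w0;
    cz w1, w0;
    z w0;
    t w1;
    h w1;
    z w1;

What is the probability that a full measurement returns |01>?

The probability of measuring |01> is 1/4.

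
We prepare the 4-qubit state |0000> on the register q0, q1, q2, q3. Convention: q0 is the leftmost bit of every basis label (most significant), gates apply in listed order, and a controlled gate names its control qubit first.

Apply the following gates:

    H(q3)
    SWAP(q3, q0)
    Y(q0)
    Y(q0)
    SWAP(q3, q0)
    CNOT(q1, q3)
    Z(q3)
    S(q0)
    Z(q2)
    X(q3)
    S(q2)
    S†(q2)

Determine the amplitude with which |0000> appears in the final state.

The final state's coefficient on |0000> equals -sqrt(2)/2. Key observation: the block from step 2 through step 5 cancels to the identity and can be dropped.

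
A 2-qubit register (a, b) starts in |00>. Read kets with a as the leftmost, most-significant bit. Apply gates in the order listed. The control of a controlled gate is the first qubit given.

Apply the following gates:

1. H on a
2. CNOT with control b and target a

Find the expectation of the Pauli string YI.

The expectation value of YI is 0.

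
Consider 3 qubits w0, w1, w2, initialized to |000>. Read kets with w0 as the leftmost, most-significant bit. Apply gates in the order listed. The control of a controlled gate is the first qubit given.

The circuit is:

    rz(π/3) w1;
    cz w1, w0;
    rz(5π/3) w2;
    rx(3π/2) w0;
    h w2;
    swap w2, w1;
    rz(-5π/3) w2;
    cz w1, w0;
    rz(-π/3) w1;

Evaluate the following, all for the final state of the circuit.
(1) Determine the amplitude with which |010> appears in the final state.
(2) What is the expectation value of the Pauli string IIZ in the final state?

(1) The final state's coefficient on |010> equals exp(2*I*pi/3)/2.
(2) In the final state, IIZ has expectation 1.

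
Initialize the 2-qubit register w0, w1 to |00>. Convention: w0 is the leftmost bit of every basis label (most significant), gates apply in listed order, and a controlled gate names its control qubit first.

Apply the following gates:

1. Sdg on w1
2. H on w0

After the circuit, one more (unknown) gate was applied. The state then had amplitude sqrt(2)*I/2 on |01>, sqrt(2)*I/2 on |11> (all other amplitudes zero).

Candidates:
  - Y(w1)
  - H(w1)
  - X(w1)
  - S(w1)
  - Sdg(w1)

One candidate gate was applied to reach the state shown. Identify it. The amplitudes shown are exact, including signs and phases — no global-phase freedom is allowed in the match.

It was Y(w1) that produced the state shown.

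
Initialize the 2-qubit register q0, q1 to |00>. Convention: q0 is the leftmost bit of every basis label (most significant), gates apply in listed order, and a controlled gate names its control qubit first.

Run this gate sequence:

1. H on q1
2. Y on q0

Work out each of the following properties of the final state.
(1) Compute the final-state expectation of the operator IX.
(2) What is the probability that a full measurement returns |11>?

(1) The observable IX averages to 1.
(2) A full measurement returns |11> with probability 1/2.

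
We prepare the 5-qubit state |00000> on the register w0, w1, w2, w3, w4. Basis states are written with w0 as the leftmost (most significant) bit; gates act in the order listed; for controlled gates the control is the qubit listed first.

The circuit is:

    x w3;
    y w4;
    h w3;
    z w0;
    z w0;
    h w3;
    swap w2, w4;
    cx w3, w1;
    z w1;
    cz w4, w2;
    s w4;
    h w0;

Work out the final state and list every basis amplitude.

The final amplitudes are -sqrt(2)*I/2 on |01110>, -sqrt(2)*I/2 on |11110>, and 0 on every other basis state. Key observation: the block from step 3 through step 6 cancels to the identity and can be dropped.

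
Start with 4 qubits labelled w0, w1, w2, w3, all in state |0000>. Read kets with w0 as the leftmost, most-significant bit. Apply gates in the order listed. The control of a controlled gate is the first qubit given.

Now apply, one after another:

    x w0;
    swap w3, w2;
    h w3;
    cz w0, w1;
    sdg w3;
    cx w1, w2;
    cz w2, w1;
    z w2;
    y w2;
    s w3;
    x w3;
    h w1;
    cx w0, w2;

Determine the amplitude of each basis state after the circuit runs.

The final amplitudes are I/2 on |1000>, I/2 on |1001>, I/2 on |1100>, I/2 on |1101>, and 0 on every other basis state.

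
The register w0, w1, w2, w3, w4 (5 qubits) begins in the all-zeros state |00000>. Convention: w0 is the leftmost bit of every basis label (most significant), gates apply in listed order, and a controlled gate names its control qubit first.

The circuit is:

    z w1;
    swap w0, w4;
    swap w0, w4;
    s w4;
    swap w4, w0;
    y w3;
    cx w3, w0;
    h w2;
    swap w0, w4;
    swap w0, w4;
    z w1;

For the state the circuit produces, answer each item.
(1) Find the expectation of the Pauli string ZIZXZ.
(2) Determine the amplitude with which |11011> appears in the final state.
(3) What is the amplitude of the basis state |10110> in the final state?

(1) The observable ZIZXZ averages to 0.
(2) The final state's coefficient on |11011> equals 0.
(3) The final state's coefficient on |10110> equals sqrt(2)*I/2.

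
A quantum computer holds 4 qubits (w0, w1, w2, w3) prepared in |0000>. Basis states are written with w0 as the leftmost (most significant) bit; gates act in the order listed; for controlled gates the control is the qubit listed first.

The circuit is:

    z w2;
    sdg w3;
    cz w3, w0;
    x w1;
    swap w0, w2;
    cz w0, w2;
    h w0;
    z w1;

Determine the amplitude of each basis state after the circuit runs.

The final amplitudes are -sqrt(2)/2 on |0100>, -sqrt(2)/2 on |1100>, and 0 on every other basis state.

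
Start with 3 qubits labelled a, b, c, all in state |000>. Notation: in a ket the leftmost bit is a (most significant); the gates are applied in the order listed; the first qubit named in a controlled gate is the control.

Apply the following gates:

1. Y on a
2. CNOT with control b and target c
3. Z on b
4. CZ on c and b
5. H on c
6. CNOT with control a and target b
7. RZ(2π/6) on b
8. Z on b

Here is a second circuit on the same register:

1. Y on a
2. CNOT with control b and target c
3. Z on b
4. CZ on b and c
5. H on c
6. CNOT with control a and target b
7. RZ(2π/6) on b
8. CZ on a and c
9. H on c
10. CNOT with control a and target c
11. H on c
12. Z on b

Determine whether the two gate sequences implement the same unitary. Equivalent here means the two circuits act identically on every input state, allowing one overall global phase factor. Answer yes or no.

Yes: on every input state the two circuits agree up to one overall phase factor.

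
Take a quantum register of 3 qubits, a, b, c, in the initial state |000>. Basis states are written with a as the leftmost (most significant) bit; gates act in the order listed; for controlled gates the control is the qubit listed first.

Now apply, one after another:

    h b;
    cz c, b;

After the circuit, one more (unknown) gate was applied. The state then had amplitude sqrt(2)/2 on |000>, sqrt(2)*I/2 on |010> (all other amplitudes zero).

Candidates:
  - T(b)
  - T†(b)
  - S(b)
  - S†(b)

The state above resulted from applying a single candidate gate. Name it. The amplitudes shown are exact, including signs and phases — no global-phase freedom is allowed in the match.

The unique candidate consistent with the amplitudes is S(b).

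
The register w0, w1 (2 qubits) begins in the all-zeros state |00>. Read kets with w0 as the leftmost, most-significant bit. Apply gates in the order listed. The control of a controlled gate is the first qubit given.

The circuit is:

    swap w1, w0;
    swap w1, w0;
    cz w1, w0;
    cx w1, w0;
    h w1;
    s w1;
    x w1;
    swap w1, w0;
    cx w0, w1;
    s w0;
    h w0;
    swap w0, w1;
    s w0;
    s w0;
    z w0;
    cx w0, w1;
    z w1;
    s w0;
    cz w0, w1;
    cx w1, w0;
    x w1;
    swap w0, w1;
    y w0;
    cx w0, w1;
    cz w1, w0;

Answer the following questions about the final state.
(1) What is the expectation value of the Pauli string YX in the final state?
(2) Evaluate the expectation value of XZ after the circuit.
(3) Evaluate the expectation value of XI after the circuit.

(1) In the final state, YX has expectation 1.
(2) In the final state, XZ has expectation 1.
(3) In the final state, XI has expectation 0.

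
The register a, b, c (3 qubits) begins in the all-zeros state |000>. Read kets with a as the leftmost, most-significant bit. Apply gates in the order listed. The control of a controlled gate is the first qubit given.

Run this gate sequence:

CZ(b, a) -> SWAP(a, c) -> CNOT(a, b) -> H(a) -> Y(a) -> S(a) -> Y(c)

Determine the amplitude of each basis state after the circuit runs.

The resulting statevector has amplitude sqrt(2)/2 on |001>, -sqrt(2)*I/2 on |101>, and 0 on every other basis state.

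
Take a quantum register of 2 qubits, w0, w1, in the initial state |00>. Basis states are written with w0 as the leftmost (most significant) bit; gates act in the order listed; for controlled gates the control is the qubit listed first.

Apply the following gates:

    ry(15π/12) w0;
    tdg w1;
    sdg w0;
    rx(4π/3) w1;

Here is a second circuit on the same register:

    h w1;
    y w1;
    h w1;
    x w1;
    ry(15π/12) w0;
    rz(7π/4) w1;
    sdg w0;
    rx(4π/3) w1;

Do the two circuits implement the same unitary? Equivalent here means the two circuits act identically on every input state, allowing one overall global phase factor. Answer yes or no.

No, they are not equivalent — no single phase factor reconciles the two unitaries.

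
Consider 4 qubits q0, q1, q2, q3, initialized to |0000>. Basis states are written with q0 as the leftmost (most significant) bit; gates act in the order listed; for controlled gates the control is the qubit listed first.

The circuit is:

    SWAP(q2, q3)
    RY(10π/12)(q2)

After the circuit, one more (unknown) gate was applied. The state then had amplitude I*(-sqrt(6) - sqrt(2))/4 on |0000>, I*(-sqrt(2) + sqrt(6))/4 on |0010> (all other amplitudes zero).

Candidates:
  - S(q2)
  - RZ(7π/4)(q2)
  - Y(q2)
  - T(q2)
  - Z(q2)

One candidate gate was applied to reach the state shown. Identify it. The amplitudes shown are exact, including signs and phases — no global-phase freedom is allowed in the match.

The applied gate was Y(q2).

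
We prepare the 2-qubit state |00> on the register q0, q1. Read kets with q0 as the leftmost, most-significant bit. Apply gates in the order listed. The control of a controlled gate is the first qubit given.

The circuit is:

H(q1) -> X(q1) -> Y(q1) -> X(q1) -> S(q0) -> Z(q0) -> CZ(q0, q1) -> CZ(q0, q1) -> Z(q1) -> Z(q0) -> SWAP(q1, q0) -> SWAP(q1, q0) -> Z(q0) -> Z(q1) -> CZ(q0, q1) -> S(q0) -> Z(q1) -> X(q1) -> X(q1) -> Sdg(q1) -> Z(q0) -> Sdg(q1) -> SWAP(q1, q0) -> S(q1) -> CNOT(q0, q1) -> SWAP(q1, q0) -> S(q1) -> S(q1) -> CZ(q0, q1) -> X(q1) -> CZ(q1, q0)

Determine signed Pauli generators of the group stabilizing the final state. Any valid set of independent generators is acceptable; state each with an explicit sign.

The stabilizer group can be generated by -XX, -ZZ, among other valid generating sets. Key observation: the block from step 8 through step 15 cancels to the identity and can be dropped.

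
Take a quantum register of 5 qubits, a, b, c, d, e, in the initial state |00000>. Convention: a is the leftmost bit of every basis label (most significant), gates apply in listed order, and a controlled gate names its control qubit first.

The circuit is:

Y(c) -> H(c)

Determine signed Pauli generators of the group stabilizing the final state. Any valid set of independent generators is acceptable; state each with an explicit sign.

The stabilizer group can be generated by -IIXII, +ZIIII, +IZIII, +IIIZI, +IIIIZ, among other valid generating sets.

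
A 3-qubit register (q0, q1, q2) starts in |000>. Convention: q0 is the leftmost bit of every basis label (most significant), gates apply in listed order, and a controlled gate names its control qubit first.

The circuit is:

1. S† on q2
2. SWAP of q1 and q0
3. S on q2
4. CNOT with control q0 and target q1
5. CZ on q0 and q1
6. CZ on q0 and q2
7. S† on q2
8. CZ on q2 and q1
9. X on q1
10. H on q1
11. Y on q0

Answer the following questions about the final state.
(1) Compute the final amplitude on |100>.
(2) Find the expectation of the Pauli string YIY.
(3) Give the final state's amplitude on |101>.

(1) The final state's coefficient on |100> equals sqrt(2)*I/2.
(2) The observable YIY averages to 0.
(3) The amplitude on |101> is 0.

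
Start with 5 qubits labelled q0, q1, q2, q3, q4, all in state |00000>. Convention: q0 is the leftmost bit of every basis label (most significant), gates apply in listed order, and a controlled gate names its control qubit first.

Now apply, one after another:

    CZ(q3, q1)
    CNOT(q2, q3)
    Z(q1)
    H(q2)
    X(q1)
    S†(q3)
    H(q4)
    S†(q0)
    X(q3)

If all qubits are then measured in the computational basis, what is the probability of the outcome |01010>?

A full measurement returns |01010> with probability 1/4.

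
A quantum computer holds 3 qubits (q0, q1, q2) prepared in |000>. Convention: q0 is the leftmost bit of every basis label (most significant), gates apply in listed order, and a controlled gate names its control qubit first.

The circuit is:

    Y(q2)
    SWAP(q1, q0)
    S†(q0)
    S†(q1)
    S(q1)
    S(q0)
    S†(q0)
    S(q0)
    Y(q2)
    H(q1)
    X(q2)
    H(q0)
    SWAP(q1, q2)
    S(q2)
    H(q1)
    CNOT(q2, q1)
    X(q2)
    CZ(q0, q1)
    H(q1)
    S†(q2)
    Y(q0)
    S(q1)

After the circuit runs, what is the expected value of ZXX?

The observable ZXX averages to 0. Key observation: gates 3-6 undo each other exactly, leaving only the rest of the circuit to track.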